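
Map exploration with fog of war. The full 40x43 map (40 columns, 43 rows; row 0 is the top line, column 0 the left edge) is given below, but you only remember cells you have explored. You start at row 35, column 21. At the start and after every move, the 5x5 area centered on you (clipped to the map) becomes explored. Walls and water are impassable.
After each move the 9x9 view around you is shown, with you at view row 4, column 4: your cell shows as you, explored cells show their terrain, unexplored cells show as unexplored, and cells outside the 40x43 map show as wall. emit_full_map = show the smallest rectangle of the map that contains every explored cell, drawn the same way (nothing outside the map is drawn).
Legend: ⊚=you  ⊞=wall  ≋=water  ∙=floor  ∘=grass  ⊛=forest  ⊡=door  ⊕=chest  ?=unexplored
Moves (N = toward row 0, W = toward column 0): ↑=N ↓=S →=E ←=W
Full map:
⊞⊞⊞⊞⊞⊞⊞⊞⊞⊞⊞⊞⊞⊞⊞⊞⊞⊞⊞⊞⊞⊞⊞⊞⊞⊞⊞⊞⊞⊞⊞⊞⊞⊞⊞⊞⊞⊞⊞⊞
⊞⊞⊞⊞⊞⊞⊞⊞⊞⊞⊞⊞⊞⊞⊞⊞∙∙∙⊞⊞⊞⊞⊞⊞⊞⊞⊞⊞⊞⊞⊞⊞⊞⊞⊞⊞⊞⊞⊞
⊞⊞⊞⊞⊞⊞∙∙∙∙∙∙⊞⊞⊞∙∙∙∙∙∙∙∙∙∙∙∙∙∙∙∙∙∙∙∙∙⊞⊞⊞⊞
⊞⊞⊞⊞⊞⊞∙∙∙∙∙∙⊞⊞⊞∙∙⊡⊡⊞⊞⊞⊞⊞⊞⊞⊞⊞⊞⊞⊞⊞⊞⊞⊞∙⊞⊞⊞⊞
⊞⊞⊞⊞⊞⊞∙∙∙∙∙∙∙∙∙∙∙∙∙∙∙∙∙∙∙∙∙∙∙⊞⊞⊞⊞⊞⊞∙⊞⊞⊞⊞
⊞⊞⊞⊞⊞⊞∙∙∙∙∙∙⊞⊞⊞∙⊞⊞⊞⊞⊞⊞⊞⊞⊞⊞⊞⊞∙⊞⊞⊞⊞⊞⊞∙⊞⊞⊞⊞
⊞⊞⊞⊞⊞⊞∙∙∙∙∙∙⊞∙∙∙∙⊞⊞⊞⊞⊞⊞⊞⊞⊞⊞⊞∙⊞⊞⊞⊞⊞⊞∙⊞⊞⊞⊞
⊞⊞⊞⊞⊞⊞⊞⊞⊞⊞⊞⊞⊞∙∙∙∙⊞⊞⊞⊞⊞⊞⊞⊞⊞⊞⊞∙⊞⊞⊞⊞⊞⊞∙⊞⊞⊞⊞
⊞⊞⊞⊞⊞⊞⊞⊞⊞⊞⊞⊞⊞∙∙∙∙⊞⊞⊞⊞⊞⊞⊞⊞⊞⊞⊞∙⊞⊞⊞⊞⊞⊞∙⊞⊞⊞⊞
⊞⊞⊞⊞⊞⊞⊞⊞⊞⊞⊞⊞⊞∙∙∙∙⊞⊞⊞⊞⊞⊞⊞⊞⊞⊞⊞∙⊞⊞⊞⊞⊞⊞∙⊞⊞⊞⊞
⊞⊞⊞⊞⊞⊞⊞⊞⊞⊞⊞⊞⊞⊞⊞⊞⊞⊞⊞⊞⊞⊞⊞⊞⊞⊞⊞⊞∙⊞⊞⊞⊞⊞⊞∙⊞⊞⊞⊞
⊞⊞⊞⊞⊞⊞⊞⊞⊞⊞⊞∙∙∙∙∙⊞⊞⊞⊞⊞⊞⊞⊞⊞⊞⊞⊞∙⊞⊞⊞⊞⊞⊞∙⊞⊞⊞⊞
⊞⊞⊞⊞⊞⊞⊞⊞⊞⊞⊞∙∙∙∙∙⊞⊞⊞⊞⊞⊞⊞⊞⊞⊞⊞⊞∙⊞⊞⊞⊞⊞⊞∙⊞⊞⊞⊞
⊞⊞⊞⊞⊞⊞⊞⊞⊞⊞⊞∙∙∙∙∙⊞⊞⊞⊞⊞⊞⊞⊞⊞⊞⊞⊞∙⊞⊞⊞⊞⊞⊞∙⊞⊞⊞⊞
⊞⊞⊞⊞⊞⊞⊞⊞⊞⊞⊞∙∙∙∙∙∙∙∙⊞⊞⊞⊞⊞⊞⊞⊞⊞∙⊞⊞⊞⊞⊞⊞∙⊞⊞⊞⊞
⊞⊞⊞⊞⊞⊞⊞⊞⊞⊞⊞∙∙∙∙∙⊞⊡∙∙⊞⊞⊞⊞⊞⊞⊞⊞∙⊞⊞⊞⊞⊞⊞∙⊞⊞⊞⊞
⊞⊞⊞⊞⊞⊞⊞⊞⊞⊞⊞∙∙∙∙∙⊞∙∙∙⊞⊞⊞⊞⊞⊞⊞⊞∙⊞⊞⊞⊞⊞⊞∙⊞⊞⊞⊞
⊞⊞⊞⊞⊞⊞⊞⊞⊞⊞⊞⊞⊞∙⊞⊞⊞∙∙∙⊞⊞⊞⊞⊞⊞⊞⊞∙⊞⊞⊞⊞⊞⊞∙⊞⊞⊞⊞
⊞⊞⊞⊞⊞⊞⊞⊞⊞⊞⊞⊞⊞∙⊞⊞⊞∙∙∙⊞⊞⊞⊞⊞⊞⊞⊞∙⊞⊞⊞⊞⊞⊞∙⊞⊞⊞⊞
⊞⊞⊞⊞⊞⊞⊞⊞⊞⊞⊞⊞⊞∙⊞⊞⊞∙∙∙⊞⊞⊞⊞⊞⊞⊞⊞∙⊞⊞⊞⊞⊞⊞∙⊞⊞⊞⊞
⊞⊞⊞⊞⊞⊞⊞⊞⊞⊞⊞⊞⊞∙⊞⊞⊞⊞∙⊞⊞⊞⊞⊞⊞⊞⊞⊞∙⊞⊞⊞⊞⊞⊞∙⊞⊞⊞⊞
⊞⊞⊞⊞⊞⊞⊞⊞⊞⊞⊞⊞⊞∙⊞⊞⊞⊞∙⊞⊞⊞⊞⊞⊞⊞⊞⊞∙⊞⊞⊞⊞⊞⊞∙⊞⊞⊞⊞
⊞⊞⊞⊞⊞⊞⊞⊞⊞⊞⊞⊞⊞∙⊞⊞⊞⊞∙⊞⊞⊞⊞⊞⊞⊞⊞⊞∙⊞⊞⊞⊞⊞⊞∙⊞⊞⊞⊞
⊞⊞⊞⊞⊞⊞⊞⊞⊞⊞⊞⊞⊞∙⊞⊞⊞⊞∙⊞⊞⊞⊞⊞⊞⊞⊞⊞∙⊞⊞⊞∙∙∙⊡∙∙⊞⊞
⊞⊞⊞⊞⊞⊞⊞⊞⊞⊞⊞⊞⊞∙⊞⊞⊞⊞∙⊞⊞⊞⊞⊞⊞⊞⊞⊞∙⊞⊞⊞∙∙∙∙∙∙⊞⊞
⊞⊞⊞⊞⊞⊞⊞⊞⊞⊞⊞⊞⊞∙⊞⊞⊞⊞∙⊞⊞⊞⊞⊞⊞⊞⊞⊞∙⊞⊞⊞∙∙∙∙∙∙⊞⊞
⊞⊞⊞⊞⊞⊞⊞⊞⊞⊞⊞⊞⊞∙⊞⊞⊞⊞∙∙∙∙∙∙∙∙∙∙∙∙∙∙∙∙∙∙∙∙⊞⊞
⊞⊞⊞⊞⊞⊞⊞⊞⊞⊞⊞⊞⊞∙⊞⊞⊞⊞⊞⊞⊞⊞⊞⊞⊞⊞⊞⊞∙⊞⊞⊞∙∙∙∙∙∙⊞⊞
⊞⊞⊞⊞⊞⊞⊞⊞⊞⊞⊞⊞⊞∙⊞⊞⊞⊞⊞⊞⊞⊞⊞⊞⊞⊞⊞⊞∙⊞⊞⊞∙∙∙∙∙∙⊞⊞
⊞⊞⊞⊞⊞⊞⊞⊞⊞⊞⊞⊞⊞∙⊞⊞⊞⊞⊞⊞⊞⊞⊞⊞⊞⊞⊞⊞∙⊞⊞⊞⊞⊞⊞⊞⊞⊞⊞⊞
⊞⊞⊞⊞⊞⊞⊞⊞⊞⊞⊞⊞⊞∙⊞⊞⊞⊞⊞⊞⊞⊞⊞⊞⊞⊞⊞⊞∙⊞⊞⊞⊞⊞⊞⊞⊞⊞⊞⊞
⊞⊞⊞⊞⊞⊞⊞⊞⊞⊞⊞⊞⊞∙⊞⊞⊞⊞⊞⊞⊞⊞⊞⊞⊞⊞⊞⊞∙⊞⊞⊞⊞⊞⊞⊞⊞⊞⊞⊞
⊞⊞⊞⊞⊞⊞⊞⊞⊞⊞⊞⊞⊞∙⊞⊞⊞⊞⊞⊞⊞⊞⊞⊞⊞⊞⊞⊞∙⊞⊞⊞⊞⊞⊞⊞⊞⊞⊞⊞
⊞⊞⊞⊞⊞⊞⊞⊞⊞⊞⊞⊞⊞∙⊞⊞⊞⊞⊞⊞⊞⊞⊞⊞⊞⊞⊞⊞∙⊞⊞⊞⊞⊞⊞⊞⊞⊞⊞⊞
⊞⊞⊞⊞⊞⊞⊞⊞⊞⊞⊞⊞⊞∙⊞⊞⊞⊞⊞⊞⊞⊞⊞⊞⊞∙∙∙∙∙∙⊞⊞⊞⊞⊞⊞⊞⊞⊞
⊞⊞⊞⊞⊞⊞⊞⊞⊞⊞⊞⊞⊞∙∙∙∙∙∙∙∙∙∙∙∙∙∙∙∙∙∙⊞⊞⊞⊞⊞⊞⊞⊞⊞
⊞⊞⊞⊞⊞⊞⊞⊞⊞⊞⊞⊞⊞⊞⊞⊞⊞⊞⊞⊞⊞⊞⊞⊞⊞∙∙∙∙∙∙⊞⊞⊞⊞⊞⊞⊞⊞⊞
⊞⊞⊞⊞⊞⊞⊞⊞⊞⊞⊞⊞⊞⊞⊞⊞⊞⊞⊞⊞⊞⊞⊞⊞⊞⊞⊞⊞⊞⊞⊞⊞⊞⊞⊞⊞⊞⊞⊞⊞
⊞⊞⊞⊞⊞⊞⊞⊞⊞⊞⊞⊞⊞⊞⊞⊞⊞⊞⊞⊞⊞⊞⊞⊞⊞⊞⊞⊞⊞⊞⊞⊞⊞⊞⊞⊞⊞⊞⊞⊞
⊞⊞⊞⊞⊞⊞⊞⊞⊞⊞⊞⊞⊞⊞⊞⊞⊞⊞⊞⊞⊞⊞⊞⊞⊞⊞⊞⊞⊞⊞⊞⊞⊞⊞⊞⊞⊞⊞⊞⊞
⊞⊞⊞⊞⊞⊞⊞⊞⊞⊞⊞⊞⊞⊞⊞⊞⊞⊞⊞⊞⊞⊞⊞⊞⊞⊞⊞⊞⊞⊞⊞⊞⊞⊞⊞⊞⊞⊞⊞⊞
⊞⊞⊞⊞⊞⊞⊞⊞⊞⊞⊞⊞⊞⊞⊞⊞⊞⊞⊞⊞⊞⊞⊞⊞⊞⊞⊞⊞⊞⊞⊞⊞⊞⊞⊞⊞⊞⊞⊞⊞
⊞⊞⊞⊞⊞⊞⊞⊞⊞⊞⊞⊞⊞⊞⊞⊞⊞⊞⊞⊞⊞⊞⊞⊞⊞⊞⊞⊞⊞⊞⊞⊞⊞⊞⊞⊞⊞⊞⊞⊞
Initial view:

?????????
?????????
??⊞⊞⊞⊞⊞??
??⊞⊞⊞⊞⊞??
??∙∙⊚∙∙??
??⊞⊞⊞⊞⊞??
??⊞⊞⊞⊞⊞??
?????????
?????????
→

?????????
?????????
?⊞⊞⊞⊞⊞⊞??
?⊞⊞⊞⊞⊞⊞??
?∙∙∙⊚∙∙??
?⊞⊞⊞⊞⊞⊞??
?⊞⊞⊞⊞⊞⊞??
?????????
?????????

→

?????????
?????????
⊞⊞⊞⊞⊞⊞⊞??
⊞⊞⊞⊞⊞⊞∙??
∙∙∙∙⊚∙∙??
⊞⊞⊞⊞⊞⊞∙??
⊞⊞⊞⊞⊞⊞⊞??
?????????
?????????

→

?????????
?????????
⊞⊞⊞⊞⊞⊞⊞??
⊞⊞⊞⊞⊞∙∙??
∙∙∙∙⊚∙∙??
⊞⊞⊞⊞⊞∙∙??
⊞⊞⊞⊞⊞⊞⊞??
?????????
?????????

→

?????????
?????????
⊞⊞⊞⊞⊞⊞⊞??
⊞⊞⊞⊞∙∙∙??
∙∙∙∙⊚∙∙??
⊞⊞⊞⊞∙∙∙??
⊞⊞⊞⊞⊞⊞⊞??
?????????
?????????

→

?????????
?????????
⊞⊞⊞⊞⊞⊞∙??
⊞⊞⊞∙∙∙∙??
∙∙∙∙⊚∙∙??
⊞⊞⊞∙∙∙∙??
⊞⊞⊞⊞⊞⊞⊞??
?????????
?????????

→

?????????
?????????
⊞⊞⊞⊞⊞∙⊞??
⊞⊞∙∙∙∙∙??
∙∙∙∙⊚∙∙??
⊞⊞∙∙∙∙∙??
⊞⊞⊞⊞⊞⊞⊞??
?????????
?????????

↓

?????????
⊞⊞⊞⊞⊞∙⊞??
⊞⊞∙∙∙∙∙??
∙∙∙∙∙∙∙??
⊞⊞∙∙⊚∙∙??
⊞⊞⊞⊞⊞⊞⊞??
??⊞⊞⊞⊞⊞??
?????????
?????????

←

?????????
⊞⊞⊞⊞⊞⊞∙⊞?
⊞⊞⊞∙∙∙∙∙?
∙∙∙∙∙∙∙∙?
⊞⊞⊞∙⊚∙∙∙?
⊞⊞⊞⊞⊞⊞⊞⊞?
??⊞⊞⊞⊞⊞⊞?
?????????
?????????

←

?????????
⊞⊞⊞⊞⊞⊞⊞∙⊞
⊞⊞⊞⊞∙∙∙∙∙
∙∙∙∙∙∙∙∙∙
⊞⊞⊞⊞⊚∙∙∙∙
⊞⊞⊞⊞⊞⊞⊞⊞⊞
??⊞⊞⊞⊞⊞⊞⊞
?????????
?????????

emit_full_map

⊞⊞⊞⊞⊞⊞⊞⊞⊞∙⊞
⊞⊞⊞⊞⊞⊞∙∙∙∙∙
∙∙∙∙∙∙∙∙∙∙∙
⊞⊞⊞⊞⊞⊞⊚∙∙∙∙
⊞⊞⊞⊞⊞⊞⊞⊞⊞⊞⊞
????⊞⊞⊞⊞⊞⊞⊞

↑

?????????
?????????
⊞⊞⊞⊞⊞⊞⊞∙⊞
⊞⊞⊞⊞∙∙∙∙∙
∙∙∙∙⊚∙∙∙∙
⊞⊞⊞⊞∙∙∙∙∙
⊞⊞⊞⊞⊞⊞⊞⊞⊞
??⊞⊞⊞⊞⊞⊞⊞
?????????

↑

?????????
?????????
??⊞⊞⊞⊞⊞??
⊞⊞⊞⊞⊞⊞⊞∙⊞
⊞⊞⊞⊞⊚∙∙∙∙
∙∙∙∙∙∙∙∙∙
⊞⊞⊞⊞∙∙∙∙∙
⊞⊞⊞⊞⊞⊞⊞⊞⊞
??⊞⊞⊞⊞⊞⊞⊞

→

?????????
?????????
?⊞⊞⊞⊞⊞∙??
⊞⊞⊞⊞⊞⊞∙⊞?
⊞⊞⊞∙⊚∙∙∙?
∙∙∙∙∙∙∙∙?
⊞⊞⊞∙∙∙∙∙?
⊞⊞⊞⊞⊞⊞⊞⊞?
?⊞⊞⊞⊞⊞⊞⊞?

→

?????????
?????????
⊞⊞⊞⊞⊞∙⊞??
⊞⊞⊞⊞⊞∙⊞??
⊞⊞∙∙⊚∙∙??
∙∙∙∙∙∙∙??
⊞⊞∙∙∙∙∙??
⊞⊞⊞⊞⊞⊞⊞??
⊞⊞⊞⊞⊞⊞⊞??

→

?????????
?????????
⊞⊞⊞⊞∙⊞⊞??
⊞⊞⊞⊞∙⊞⊞??
⊞∙∙∙⊚∙∙??
∙∙∙∙∙∙∙??
⊞∙∙∙∙∙∙??
⊞⊞⊞⊞⊞⊞???
⊞⊞⊞⊞⊞⊞???

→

?????????
?????????
⊞⊞⊞∙⊞⊞⊞??
⊞⊞⊞∙⊞⊞⊞??
∙∙∙∙⊚∙⊞??
∙∙∙∙∙∙⊞??
∙∙∙∙∙∙⊞??
⊞⊞⊞⊞⊞????
⊞⊞⊞⊞⊞????

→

?????????
?????????
⊞⊞∙⊞⊞⊞⊞??
⊞⊞∙⊞⊞⊞⊞??
∙∙∙∙⊚⊞⊞??
∙∙∙∙∙⊞⊞??
∙∙∙∙∙⊞⊞??
⊞⊞⊞⊞?????
⊞⊞⊞⊞?????

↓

?????????
⊞⊞∙⊞⊞⊞⊞??
⊞⊞∙⊞⊞⊞⊞??
∙∙∙∙∙⊞⊞??
∙∙∙∙⊚⊞⊞??
∙∙∙∙∙⊞⊞??
⊞⊞⊞⊞⊞⊞⊞??
⊞⊞⊞⊞?????
?????????

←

?????????
⊞⊞⊞∙⊞⊞⊞⊞?
⊞⊞⊞∙⊞⊞⊞⊞?
∙∙∙∙∙∙⊞⊞?
∙∙∙∙⊚∙⊞⊞?
∙∙∙∙∙∙⊞⊞?
⊞⊞⊞⊞⊞⊞⊞⊞?
⊞⊞⊞⊞⊞????
?????????

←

?????????
⊞⊞⊞⊞∙⊞⊞⊞⊞
⊞⊞⊞⊞∙⊞⊞⊞⊞
⊞∙∙∙∙∙∙⊞⊞
∙∙∙∙⊚∙∙⊞⊞
⊞∙∙∙∙∙∙⊞⊞
⊞⊞⊞⊞⊞⊞⊞⊞⊞
⊞⊞⊞⊞⊞⊞???
?????????

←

?????????
⊞⊞⊞⊞⊞∙⊞⊞⊞
⊞⊞⊞⊞⊞∙⊞⊞⊞
⊞⊞∙∙∙∙∙∙⊞
∙∙∙∙⊚∙∙∙⊞
⊞⊞∙∙∙∙∙∙⊞
⊞⊞⊞⊞⊞⊞⊞⊞⊞
⊞⊞⊞⊞⊞⊞⊞??
?????????

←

?????????
?⊞⊞⊞⊞⊞∙⊞⊞
⊞⊞⊞⊞⊞⊞∙⊞⊞
⊞⊞⊞∙∙∙∙∙∙
∙∙∙∙⊚∙∙∙∙
⊞⊞⊞∙∙∙∙∙∙
⊞⊞⊞⊞⊞⊞⊞⊞⊞
?⊞⊞⊞⊞⊞⊞⊞?
?????????

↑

?????????
?????????
?⊞⊞⊞⊞⊞∙⊞⊞
⊞⊞⊞⊞⊞⊞∙⊞⊞
⊞⊞⊞∙⊚∙∙∙∙
∙∙∙∙∙∙∙∙∙
⊞⊞⊞∙∙∙∙∙∙
⊞⊞⊞⊞⊞⊞⊞⊞⊞
?⊞⊞⊞⊞⊞⊞⊞?

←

?????????
?????????
??⊞⊞⊞⊞⊞∙⊞
⊞⊞⊞⊞⊞⊞⊞∙⊞
⊞⊞⊞⊞⊚∙∙∙∙
∙∙∙∙∙∙∙∙∙
⊞⊞⊞⊞∙∙∙∙∙
⊞⊞⊞⊞⊞⊞⊞⊞⊞
??⊞⊞⊞⊞⊞⊞⊞

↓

?????????
??⊞⊞⊞⊞⊞∙⊞
⊞⊞⊞⊞⊞⊞⊞∙⊞
⊞⊞⊞⊞∙∙∙∙∙
∙∙∙∙⊚∙∙∙∙
⊞⊞⊞⊞∙∙∙∙∙
⊞⊞⊞⊞⊞⊞⊞⊞⊞
??⊞⊞⊞⊞⊞⊞⊞
?????????

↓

??⊞⊞⊞⊞⊞∙⊞
⊞⊞⊞⊞⊞⊞⊞∙⊞
⊞⊞⊞⊞∙∙∙∙∙
∙∙∙∙∙∙∙∙∙
⊞⊞⊞⊞⊚∙∙∙∙
⊞⊞⊞⊞⊞⊞⊞⊞⊞
??⊞⊞⊞⊞⊞⊞⊞
?????????
?????????

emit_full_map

????⊞⊞⊞⊞⊞∙⊞⊞⊞⊞
⊞⊞⊞⊞⊞⊞⊞⊞⊞∙⊞⊞⊞⊞
⊞⊞⊞⊞⊞⊞∙∙∙∙∙∙⊞⊞
∙∙∙∙∙∙∙∙∙∙∙∙⊞⊞
⊞⊞⊞⊞⊞⊞⊚∙∙∙∙∙⊞⊞
⊞⊞⊞⊞⊞⊞⊞⊞⊞⊞⊞⊞⊞⊞
????⊞⊞⊞⊞⊞⊞⊞???

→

?⊞⊞⊞⊞⊞∙⊞⊞
⊞⊞⊞⊞⊞⊞∙⊞⊞
⊞⊞⊞∙∙∙∙∙∙
∙∙∙∙∙∙∙∙∙
⊞⊞⊞∙⊚∙∙∙∙
⊞⊞⊞⊞⊞⊞⊞⊞⊞
?⊞⊞⊞⊞⊞⊞⊞?
?????????
?????????

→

⊞⊞⊞⊞⊞∙⊞⊞⊞
⊞⊞⊞⊞⊞∙⊞⊞⊞
⊞⊞∙∙∙∙∙∙⊞
∙∙∙∙∙∙∙∙⊞
⊞⊞∙∙⊚∙∙∙⊞
⊞⊞⊞⊞⊞⊞⊞⊞⊞
⊞⊞⊞⊞⊞⊞⊞??
?????????
?????????

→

⊞⊞⊞⊞∙⊞⊞⊞⊞
⊞⊞⊞⊞∙⊞⊞⊞⊞
⊞∙∙∙∙∙∙⊞⊞
∙∙∙∙∙∙∙⊞⊞
⊞∙∙∙⊚∙∙⊞⊞
⊞⊞⊞⊞⊞⊞⊞⊞⊞
⊞⊞⊞⊞⊞⊞⊞??
?????????
?????????

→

⊞⊞⊞∙⊞⊞⊞⊞?
⊞⊞⊞∙⊞⊞⊞⊞?
∙∙∙∙∙∙⊞⊞?
∙∙∙∙∙∙⊞⊞?
∙∙∙∙⊚∙⊞⊞?
⊞⊞⊞⊞⊞⊞⊞⊞?
⊞⊞⊞⊞⊞⊞⊞??
?????????
?????????

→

⊞⊞∙⊞⊞⊞⊞??
⊞⊞∙⊞⊞⊞⊞??
∙∙∙∙∙⊞⊞??
∙∙∙∙∙⊞⊞??
∙∙∙∙⊚⊞⊞??
⊞⊞⊞⊞⊞⊞⊞??
⊞⊞⊞⊞⊞⊞⊞??
?????????
?????????

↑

?????????
⊞⊞∙⊞⊞⊞⊞??
⊞⊞∙⊞⊞⊞⊞??
∙∙∙∙∙⊞⊞??
∙∙∙∙⊚⊞⊞??
∙∙∙∙∙⊞⊞??
⊞⊞⊞⊞⊞⊞⊞??
⊞⊞⊞⊞⊞⊞⊞??
?????????

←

?????????
⊞⊞⊞∙⊞⊞⊞⊞?
⊞⊞⊞∙⊞⊞⊞⊞?
∙∙∙∙∙∙⊞⊞?
∙∙∙∙⊚∙⊞⊞?
∙∙∙∙∙∙⊞⊞?
⊞⊞⊞⊞⊞⊞⊞⊞?
⊞⊞⊞⊞⊞⊞⊞⊞?
?????????

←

?????????
⊞⊞⊞⊞∙⊞⊞⊞⊞
⊞⊞⊞⊞∙⊞⊞⊞⊞
⊞∙∙∙∙∙∙⊞⊞
∙∙∙∙⊚∙∙⊞⊞
⊞∙∙∙∙∙∙⊞⊞
⊞⊞⊞⊞⊞⊞⊞⊞⊞
⊞⊞⊞⊞⊞⊞⊞⊞⊞
?????????

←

?????????
⊞⊞⊞⊞⊞∙⊞⊞⊞
⊞⊞⊞⊞⊞∙⊞⊞⊞
⊞⊞∙∙∙∙∙∙⊞
∙∙∙∙⊚∙∙∙⊞
⊞⊞∙∙∙∙∙∙⊞
⊞⊞⊞⊞⊞⊞⊞⊞⊞
⊞⊞⊞⊞⊞⊞⊞⊞⊞
?????????

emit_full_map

????⊞⊞⊞⊞⊞∙⊞⊞⊞⊞
⊞⊞⊞⊞⊞⊞⊞⊞⊞∙⊞⊞⊞⊞
⊞⊞⊞⊞⊞⊞∙∙∙∙∙∙⊞⊞
∙∙∙∙∙∙∙∙⊚∙∙∙⊞⊞
⊞⊞⊞⊞⊞⊞∙∙∙∙∙∙⊞⊞
⊞⊞⊞⊞⊞⊞⊞⊞⊞⊞⊞⊞⊞⊞
????⊞⊞⊞⊞⊞⊞⊞⊞⊞⊞


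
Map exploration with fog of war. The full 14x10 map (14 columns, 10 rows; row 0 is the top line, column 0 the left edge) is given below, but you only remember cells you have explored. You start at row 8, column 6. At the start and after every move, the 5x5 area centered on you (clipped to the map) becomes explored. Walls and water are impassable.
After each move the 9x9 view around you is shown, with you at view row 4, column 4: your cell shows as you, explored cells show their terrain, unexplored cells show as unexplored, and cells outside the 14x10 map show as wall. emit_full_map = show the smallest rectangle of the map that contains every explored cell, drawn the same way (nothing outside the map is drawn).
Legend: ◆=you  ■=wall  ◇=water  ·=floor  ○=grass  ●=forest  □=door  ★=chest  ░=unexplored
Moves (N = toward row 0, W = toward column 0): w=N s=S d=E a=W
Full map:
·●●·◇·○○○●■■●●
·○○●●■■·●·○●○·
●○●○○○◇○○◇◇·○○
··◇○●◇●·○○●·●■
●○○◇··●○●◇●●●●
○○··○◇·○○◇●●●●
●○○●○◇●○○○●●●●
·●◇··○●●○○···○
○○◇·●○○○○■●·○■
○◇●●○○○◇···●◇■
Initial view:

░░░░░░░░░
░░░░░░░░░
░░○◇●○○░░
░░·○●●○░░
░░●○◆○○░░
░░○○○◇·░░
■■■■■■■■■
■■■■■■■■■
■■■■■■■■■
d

░░░░░░░░░
░░░░░░░░░
░○◇●○○○░░
░·○●●○○░░
░●○○◆○■░░
░○○○◇··░░
■■■■■■■■■
■■■■■■■■■
■■■■■■■■■

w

░░░░░░░░░
░░░░░░░░░
░░◇·○○◇░░
░○◇●○○○░░
░·○●◆○○░░
░●○○○○■░░
░○○○◇··░░
■■■■■■■■■
■■■■■■■■■

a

░░░░░░░░░
░░░░░░░░░
░░○◇·○○◇░
░░○◇●○○○░
░░·○◆●○○░
░░●○○○○■░
░░○○○◇··░
■■■■■■■■■
■■■■■■■■■

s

░░░░░░░░░
░░○◇·○○◇░
░░○◇●○○○░
░░·○●●○○░
░░●○◆○○■░
░░○○○◇··░
■■■■■■■■■
■■■■■■■■■
■■■■■■■■■

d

░░░░░░░░░
░○◇·○○◇░░
░○◇●○○○░░
░·○●●○○░░
░●○○◆○■░░
░○○○◇··░░
■■■■■■■■■
■■■■■■■■■
■■■■■■■■■

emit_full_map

○◇·○○◇
○◇●○○○
·○●●○○
●○○◆○■
○○○◇··

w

░░░░░░░░░
░░░░░░░░░
░○◇·○○◇░░
░○◇●○○○░░
░·○●◆○○░░
░●○○○○■░░
░○○○◇··░░
■■■■■■■■■
■■■■■■■■■

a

░░░░░░░░░
░░░░░░░░░
░░○◇·○○◇░
░░○◇●○○○░
░░·○◆●○○░
░░●○○○○■░
░░○○○◇··░
■■■■■■■■■
■■■■■■■■■

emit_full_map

○◇·○○◇
○◇●○○○
·○◆●○○
●○○○○■
○○○◇··


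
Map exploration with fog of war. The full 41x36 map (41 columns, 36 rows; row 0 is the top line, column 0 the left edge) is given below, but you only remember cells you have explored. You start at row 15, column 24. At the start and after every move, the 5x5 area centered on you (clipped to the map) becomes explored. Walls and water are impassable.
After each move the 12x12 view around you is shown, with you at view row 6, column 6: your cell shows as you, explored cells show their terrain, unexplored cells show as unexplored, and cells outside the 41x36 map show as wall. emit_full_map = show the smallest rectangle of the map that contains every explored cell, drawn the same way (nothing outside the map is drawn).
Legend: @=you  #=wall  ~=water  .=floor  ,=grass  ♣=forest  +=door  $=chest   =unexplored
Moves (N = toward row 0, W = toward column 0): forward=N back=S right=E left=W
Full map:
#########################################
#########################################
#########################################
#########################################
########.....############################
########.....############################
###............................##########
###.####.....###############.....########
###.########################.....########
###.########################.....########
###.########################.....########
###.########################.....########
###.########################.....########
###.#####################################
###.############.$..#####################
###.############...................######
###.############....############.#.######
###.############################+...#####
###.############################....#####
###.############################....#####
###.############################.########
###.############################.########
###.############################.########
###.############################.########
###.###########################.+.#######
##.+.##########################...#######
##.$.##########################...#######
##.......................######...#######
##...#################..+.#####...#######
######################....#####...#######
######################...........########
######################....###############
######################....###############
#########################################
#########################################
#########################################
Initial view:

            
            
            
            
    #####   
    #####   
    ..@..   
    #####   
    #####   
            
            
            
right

            
            
            
            
   ######   
   ######   
   ...@..   
   ######   
   ######   
            
            
            

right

            
            
            
            
  #######   
  #######   
  ....@..   
  #######   
  #######   
            
            
            

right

            
            
            
            
 ########   
 ########   
 .....@..   
 ########   
 ########   
            
            
            

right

            
            
            
            
#########   
#########   
......@..   
#########   
#########   
            
            
            

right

            
            
            
            
#########   
#########   
......@..   
#########   
#########   
            
            
            

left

            
            
            
            
##########  
##########  
......@...  
##########  
##########  
            
            
            

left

            
            
            
            
 ########## 
 ########## 
 .....@.... 
 ########## 
 ########## 
            
            
            

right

            
            
            
            
##########  
##########  
......@...  
##########  
##########  
            
            
            


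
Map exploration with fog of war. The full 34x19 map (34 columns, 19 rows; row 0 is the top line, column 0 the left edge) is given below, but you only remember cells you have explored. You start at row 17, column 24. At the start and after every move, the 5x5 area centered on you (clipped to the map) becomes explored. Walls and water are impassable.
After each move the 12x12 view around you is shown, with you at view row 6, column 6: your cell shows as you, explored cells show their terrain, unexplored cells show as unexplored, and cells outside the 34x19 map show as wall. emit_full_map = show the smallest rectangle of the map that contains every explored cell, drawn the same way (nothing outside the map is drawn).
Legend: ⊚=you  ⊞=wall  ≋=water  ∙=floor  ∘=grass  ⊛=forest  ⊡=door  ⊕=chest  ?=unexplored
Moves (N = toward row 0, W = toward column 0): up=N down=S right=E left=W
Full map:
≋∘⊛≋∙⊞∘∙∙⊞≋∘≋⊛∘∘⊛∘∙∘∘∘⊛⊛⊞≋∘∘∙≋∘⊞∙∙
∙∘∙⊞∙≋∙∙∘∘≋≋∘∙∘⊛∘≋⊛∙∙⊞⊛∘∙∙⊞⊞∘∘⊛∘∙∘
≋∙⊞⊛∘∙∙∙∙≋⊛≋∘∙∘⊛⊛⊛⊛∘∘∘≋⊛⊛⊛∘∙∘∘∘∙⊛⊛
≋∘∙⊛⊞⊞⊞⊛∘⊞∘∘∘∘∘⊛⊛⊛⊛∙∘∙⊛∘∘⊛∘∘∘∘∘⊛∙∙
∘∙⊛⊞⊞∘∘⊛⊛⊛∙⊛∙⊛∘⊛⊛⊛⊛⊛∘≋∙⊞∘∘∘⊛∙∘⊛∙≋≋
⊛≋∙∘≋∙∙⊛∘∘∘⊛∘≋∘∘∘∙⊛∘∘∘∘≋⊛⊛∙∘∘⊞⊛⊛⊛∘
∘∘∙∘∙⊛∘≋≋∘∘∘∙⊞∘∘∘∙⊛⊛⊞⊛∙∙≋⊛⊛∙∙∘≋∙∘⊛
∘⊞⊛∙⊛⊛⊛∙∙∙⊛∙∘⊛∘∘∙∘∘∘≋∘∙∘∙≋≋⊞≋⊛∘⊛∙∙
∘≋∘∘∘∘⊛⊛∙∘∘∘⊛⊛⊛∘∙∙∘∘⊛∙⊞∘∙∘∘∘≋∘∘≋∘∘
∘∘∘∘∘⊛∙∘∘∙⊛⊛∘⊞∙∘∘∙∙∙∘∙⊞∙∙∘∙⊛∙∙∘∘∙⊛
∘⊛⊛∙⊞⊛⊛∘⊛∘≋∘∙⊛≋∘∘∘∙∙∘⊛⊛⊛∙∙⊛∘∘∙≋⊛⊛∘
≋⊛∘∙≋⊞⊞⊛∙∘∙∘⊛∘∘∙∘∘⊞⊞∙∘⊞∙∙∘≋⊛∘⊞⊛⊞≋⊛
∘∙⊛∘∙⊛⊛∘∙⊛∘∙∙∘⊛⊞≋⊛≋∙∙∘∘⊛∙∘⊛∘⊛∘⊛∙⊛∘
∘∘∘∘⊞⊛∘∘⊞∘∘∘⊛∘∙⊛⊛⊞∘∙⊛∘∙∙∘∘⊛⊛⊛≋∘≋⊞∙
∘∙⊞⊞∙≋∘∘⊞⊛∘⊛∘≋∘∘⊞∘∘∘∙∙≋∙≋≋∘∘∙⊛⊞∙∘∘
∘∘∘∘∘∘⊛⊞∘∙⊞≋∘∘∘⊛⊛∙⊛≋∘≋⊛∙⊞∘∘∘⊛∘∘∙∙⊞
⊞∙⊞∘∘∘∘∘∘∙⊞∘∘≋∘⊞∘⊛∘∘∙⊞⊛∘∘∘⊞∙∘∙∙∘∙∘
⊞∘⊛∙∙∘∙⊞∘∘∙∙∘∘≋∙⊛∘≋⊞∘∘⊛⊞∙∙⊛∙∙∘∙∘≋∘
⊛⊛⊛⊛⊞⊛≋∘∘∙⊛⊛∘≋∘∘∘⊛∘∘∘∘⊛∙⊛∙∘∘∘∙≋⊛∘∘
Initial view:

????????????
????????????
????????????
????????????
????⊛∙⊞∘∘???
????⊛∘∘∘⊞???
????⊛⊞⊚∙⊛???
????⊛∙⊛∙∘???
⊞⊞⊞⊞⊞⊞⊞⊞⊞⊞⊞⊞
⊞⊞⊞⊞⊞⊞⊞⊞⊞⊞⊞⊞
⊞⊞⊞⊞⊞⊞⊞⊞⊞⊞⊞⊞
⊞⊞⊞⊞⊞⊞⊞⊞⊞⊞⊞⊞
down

????????????
????????????
????????????
????⊛∙⊞∘∘???
????⊛∘∘∘⊞???
????⊛⊞∙∙⊛???
????⊛∙⊚∙∘???
⊞⊞⊞⊞⊞⊞⊞⊞⊞⊞⊞⊞
⊞⊞⊞⊞⊞⊞⊞⊞⊞⊞⊞⊞
⊞⊞⊞⊞⊞⊞⊞⊞⊞⊞⊞⊞
⊞⊞⊞⊞⊞⊞⊞⊞⊞⊞⊞⊞
⊞⊞⊞⊞⊞⊞⊞⊞⊞⊞⊞⊞

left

????????????
????????????
????????????
?????⊛∙⊞∘∘??
????⊞⊛∘∘∘⊞??
????∘⊛⊞∙∙⊛??
????∘⊛⊚⊛∙∘??
⊞⊞⊞⊞⊞⊞⊞⊞⊞⊞⊞⊞
⊞⊞⊞⊞⊞⊞⊞⊞⊞⊞⊞⊞
⊞⊞⊞⊞⊞⊞⊞⊞⊞⊞⊞⊞
⊞⊞⊞⊞⊞⊞⊞⊞⊞⊞⊞⊞
⊞⊞⊞⊞⊞⊞⊞⊞⊞⊞⊞⊞

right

????????????
????????????
????????????
????⊛∙⊞∘∘???
???⊞⊛∘∘∘⊞???
???∘⊛⊞∙∙⊛???
???∘⊛∙⊚∙∘???
⊞⊞⊞⊞⊞⊞⊞⊞⊞⊞⊞⊞
⊞⊞⊞⊞⊞⊞⊞⊞⊞⊞⊞⊞
⊞⊞⊞⊞⊞⊞⊞⊞⊞⊞⊞⊞
⊞⊞⊞⊞⊞⊞⊞⊞⊞⊞⊞⊞
⊞⊞⊞⊞⊞⊞⊞⊞⊞⊞⊞⊞

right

????????????
????????????
????????????
???⊛∙⊞∘∘????
??⊞⊛∘∘∘⊞∙???
??∘⊛⊞∙∙⊛∙???
??∘⊛∙⊛⊚∘∘???
⊞⊞⊞⊞⊞⊞⊞⊞⊞⊞⊞⊞
⊞⊞⊞⊞⊞⊞⊞⊞⊞⊞⊞⊞
⊞⊞⊞⊞⊞⊞⊞⊞⊞⊞⊞⊞
⊞⊞⊞⊞⊞⊞⊞⊞⊞⊞⊞⊞
⊞⊞⊞⊞⊞⊞⊞⊞⊞⊞⊞⊞

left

????????????
????????????
????????????
????⊛∙⊞∘∘???
???⊞⊛∘∘∘⊞∙??
???∘⊛⊞∙∙⊛∙??
???∘⊛∙⊚∙∘∘??
⊞⊞⊞⊞⊞⊞⊞⊞⊞⊞⊞⊞
⊞⊞⊞⊞⊞⊞⊞⊞⊞⊞⊞⊞
⊞⊞⊞⊞⊞⊞⊞⊞⊞⊞⊞⊞
⊞⊞⊞⊞⊞⊞⊞⊞⊞⊞⊞⊞
⊞⊞⊞⊞⊞⊞⊞⊞⊞⊞⊞⊞

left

????????????
????????????
????????????
?????⊛∙⊞∘∘??
????⊞⊛∘∘∘⊞∙?
????∘⊛⊞∙∙⊛∙?
????∘⊛⊚⊛∙∘∘?
⊞⊞⊞⊞⊞⊞⊞⊞⊞⊞⊞⊞
⊞⊞⊞⊞⊞⊞⊞⊞⊞⊞⊞⊞
⊞⊞⊞⊞⊞⊞⊞⊞⊞⊞⊞⊞
⊞⊞⊞⊞⊞⊞⊞⊞⊞⊞⊞⊞
⊞⊞⊞⊞⊞⊞⊞⊞⊞⊞⊞⊞

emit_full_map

?⊛∙⊞∘∘?
⊞⊛∘∘∘⊞∙
∘⊛⊞∙∙⊛∙
∘⊛⊚⊛∙∘∘

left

????????????
????????????
????????????
??????⊛∙⊞∘∘?
????∙⊞⊛∘∘∘⊞∙
????∘∘⊛⊞∙∙⊛∙
????∘∘⊚∙⊛∙∘∘
⊞⊞⊞⊞⊞⊞⊞⊞⊞⊞⊞⊞
⊞⊞⊞⊞⊞⊞⊞⊞⊞⊞⊞⊞
⊞⊞⊞⊞⊞⊞⊞⊞⊞⊞⊞⊞
⊞⊞⊞⊞⊞⊞⊞⊞⊞⊞⊞⊞
⊞⊞⊞⊞⊞⊞⊞⊞⊞⊞⊞⊞

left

????????????
????????????
????????????
???????⊛∙⊞∘∘
????∘∙⊞⊛∘∘∘⊞
????⊞∘∘⊛⊞∙∙⊛
????∘∘⊚⊛∙⊛∙∘
⊞⊞⊞⊞⊞⊞⊞⊞⊞⊞⊞⊞
⊞⊞⊞⊞⊞⊞⊞⊞⊞⊞⊞⊞
⊞⊞⊞⊞⊞⊞⊞⊞⊞⊞⊞⊞
⊞⊞⊞⊞⊞⊞⊞⊞⊞⊞⊞⊞
⊞⊞⊞⊞⊞⊞⊞⊞⊞⊞⊞⊞

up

????????????
????????????
????????????
????????????
????≋∘≋⊛∙⊞∘∘
????∘∙⊞⊛∘∘∘⊞
????⊞∘⊚⊛⊞∙∙⊛
????∘∘∘⊛∙⊛∙∘
⊞⊞⊞⊞⊞⊞⊞⊞⊞⊞⊞⊞
⊞⊞⊞⊞⊞⊞⊞⊞⊞⊞⊞⊞
⊞⊞⊞⊞⊞⊞⊞⊞⊞⊞⊞⊞
⊞⊞⊞⊞⊞⊞⊞⊞⊞⊞⊞⊞

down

????????????
????????????
????????????
????≋∘≋⊛∙⊞∘∘
????∘∙⊞⊛∘∘∘⊞
????⊞∘∘⊛⊞∙∙⊛
????∘∘⊚⊛∙⊛∙∘
⊞⊞⊞⊞⊞⊞⊞⊞⊞⊞⊞⊞
⊞⊞⊞⊞⊞⊞⊞⊞⊞⊞⊞⊞
⊞⊞⊞⊞⊞⊞⊞⊞⊞⊞⊞⊞
⊞⊞⊞⊞⊞⊞⊞⊞⊞⊞⊞⊞
⊞⊞⊞⊞⊞⊞⊞⊞⊞⊞⊞⊞

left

????????????
????????????
????????????
?????≋∘≋⊛∙⊞∘
????∘∘∙⊞⊛∘∘∘
????≋⊞∘∘⊛⊞∙∙
????∘∘⊚∘⊛∙⊛∙
⊞⊞⊞⊞⊞⊞⊞⊞⊞⊞⊞⊞
⊞⊞⊞⊞⊞⊞⊞⊞⊞⊞⊞⊞
⊞⊞⊞⊞⊞⊞⊞⊞⊞⊞⊞⊞
⊞⊞⊞⊞⊞⊞⊞⊞⊞⊞⊞⊞
⊞⊞⊞⊞⊞⊞⊞⊞⊞⊞⊞⊞

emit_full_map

?≋∘≋⊛∙⊞∘∘?
∘∘∙⊞⊛∘∘∘⊞∙
≋⊞∘∘⊛⊞∙∙⊛∙
∘∘⊚∘⊛∙⊛∙∘∘

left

????????????
????????????
????????????
??????≋∘≋⊛∙⊞
????⊛∘∘∙⊞⊛∘∘
????∘≋⊞∘∘⊛⊞∙
????⊛∘⊚∘∘⊛∙⊛
⊞⊞⊞⊞⊞⊞⊞⊞⊞⊞⊞⊞
⊞⊞⊞⊞⊞⊞⊞⊞⊞⊞⊞⊞
⊞⊞⊞⊞⊞⊞⊞⊞⊞⊞⊞⊞
⊞⊞⊞⊞⊞⊞⊞⊞⊞⊞⊞⊞
⊞⊞⊞⊞⊞⊞⊞⊞⊞⊞⊞⊞

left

????????????
????????????
????????????
???????≋∘≋⊛∙
????∘⊛∘∘∙⊞⊛∘
????⊛∘≋⊞∘∘⊛⊞
????∘⊛⊚∘∘∘⊛∙
⊞⊞⊞⊞⊞⊞⊞⊞⊞⊞⊞⊞
⊞⊞⊞⊞⊞⊞⊞⊞⊞⊞⊞⊞
⊞⊞⊞⊞⊞⊞⊞⊞⊞⊞⊞⊞
⊞⊞⊞⊞⊞⊞⊞⊞⊞⊞⊞⊞
⊞⊞⊞⊞⊞⊞⊞⊞⊞⊞⊞⊞

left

????????????
????????????
????????????
????????≋∘≋⊛
????⊞∘⊛∘∘∙⊞⊛
????∙⊛∘≋⊞∘∘⊛
????∘∘⊚∘∘∘∘⊛
⊞⊞⊞⊞⊞⊞⊞⊞⊞⊞⊞⊞
⊞⊞⊞⊞⊞⊞⊞⊞⊞⊞⊞⊞
⊞⊞⊞⊞⊞⊞⊞⊞⊞⊞⊞⊞
⊞⊞⊞⊞⊞⊞⊞⊞⊞⊞⊞⊞
⊞⊞⊞⊞⊞⊞⊞⊞⊞⊞⊞⊞

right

????????????
????????????
????????????
???????≋∘≋⊛∙
???⊞∘⊛∘∘∙⊞⊛∘
???∙⊛∘≋⊞∘∘⊛⊞
???∘∘⊛⊚∘∘∘⊛∙
⊞⊞⊞⊞⊞⊞⊞⊞⊞⊞⊞⊞
⊞⊞⊞⊞⊞⊞⊞⊞⊞⊞⊞⊞
⊞⊞⊞⊞⊞⊞⊞⊞⊞⊞⊞⊞
⊞⊞⊞⊞⊞⊞⊞⊞⊞⊞⊞⊞
⊞⊞⊞⊞⊞⊞⊞⊞⊞⊞⊞⊞

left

????????????
????????????
????????????
????????≋∘≋⊛
????⊞∘⊛∘∘∙⊞⊛
????∙⊛∘≋⊞∘∘⊛
????∘∘⊚∘∘∘∘⊛
⊞⊞⊞⊞⊞⊞⊞⊞⊞⊞⊞⊞
⊞⊞⊞⊞⊞⊞⊞⊞⊞⊞⊞⊞
⊞⊞⊞⊞⊞⊞⊞⊞⊞⊞⊞⊞
⊞⊞⊞⊞⊞⊞⊞⊞⊞⊞⊞⊞
⊞⊞⊞⊞⊞⊞⊞⊞⊞⊞⊞⊞

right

????????????
????????????
????????????
???????≋∘≋⊛∙
???⊞∘⊛∘∘∙⊞⊛∘
???∙⊛∘≋⊞∘∘⊛⊞
???∘∘⊛⊚∘∘∘⊛∙
⊞⊞⊞⊞⊞⊞⊞⊞⊞⊞⊞⊞
⊞⊞⊞⊞⊞⊞⊞⊞⊞⊞⊞⊞
⊞⊞⊞⊞⊞⊞⊞⊞⊞⊞⊞⊞
⊞⊞⊞⊞⊞⊞⊞⊞⊞⊞⊞⊞
⊞⊞⊞⊞⊞⊞⊞⊞⊞⊞⊞⊞


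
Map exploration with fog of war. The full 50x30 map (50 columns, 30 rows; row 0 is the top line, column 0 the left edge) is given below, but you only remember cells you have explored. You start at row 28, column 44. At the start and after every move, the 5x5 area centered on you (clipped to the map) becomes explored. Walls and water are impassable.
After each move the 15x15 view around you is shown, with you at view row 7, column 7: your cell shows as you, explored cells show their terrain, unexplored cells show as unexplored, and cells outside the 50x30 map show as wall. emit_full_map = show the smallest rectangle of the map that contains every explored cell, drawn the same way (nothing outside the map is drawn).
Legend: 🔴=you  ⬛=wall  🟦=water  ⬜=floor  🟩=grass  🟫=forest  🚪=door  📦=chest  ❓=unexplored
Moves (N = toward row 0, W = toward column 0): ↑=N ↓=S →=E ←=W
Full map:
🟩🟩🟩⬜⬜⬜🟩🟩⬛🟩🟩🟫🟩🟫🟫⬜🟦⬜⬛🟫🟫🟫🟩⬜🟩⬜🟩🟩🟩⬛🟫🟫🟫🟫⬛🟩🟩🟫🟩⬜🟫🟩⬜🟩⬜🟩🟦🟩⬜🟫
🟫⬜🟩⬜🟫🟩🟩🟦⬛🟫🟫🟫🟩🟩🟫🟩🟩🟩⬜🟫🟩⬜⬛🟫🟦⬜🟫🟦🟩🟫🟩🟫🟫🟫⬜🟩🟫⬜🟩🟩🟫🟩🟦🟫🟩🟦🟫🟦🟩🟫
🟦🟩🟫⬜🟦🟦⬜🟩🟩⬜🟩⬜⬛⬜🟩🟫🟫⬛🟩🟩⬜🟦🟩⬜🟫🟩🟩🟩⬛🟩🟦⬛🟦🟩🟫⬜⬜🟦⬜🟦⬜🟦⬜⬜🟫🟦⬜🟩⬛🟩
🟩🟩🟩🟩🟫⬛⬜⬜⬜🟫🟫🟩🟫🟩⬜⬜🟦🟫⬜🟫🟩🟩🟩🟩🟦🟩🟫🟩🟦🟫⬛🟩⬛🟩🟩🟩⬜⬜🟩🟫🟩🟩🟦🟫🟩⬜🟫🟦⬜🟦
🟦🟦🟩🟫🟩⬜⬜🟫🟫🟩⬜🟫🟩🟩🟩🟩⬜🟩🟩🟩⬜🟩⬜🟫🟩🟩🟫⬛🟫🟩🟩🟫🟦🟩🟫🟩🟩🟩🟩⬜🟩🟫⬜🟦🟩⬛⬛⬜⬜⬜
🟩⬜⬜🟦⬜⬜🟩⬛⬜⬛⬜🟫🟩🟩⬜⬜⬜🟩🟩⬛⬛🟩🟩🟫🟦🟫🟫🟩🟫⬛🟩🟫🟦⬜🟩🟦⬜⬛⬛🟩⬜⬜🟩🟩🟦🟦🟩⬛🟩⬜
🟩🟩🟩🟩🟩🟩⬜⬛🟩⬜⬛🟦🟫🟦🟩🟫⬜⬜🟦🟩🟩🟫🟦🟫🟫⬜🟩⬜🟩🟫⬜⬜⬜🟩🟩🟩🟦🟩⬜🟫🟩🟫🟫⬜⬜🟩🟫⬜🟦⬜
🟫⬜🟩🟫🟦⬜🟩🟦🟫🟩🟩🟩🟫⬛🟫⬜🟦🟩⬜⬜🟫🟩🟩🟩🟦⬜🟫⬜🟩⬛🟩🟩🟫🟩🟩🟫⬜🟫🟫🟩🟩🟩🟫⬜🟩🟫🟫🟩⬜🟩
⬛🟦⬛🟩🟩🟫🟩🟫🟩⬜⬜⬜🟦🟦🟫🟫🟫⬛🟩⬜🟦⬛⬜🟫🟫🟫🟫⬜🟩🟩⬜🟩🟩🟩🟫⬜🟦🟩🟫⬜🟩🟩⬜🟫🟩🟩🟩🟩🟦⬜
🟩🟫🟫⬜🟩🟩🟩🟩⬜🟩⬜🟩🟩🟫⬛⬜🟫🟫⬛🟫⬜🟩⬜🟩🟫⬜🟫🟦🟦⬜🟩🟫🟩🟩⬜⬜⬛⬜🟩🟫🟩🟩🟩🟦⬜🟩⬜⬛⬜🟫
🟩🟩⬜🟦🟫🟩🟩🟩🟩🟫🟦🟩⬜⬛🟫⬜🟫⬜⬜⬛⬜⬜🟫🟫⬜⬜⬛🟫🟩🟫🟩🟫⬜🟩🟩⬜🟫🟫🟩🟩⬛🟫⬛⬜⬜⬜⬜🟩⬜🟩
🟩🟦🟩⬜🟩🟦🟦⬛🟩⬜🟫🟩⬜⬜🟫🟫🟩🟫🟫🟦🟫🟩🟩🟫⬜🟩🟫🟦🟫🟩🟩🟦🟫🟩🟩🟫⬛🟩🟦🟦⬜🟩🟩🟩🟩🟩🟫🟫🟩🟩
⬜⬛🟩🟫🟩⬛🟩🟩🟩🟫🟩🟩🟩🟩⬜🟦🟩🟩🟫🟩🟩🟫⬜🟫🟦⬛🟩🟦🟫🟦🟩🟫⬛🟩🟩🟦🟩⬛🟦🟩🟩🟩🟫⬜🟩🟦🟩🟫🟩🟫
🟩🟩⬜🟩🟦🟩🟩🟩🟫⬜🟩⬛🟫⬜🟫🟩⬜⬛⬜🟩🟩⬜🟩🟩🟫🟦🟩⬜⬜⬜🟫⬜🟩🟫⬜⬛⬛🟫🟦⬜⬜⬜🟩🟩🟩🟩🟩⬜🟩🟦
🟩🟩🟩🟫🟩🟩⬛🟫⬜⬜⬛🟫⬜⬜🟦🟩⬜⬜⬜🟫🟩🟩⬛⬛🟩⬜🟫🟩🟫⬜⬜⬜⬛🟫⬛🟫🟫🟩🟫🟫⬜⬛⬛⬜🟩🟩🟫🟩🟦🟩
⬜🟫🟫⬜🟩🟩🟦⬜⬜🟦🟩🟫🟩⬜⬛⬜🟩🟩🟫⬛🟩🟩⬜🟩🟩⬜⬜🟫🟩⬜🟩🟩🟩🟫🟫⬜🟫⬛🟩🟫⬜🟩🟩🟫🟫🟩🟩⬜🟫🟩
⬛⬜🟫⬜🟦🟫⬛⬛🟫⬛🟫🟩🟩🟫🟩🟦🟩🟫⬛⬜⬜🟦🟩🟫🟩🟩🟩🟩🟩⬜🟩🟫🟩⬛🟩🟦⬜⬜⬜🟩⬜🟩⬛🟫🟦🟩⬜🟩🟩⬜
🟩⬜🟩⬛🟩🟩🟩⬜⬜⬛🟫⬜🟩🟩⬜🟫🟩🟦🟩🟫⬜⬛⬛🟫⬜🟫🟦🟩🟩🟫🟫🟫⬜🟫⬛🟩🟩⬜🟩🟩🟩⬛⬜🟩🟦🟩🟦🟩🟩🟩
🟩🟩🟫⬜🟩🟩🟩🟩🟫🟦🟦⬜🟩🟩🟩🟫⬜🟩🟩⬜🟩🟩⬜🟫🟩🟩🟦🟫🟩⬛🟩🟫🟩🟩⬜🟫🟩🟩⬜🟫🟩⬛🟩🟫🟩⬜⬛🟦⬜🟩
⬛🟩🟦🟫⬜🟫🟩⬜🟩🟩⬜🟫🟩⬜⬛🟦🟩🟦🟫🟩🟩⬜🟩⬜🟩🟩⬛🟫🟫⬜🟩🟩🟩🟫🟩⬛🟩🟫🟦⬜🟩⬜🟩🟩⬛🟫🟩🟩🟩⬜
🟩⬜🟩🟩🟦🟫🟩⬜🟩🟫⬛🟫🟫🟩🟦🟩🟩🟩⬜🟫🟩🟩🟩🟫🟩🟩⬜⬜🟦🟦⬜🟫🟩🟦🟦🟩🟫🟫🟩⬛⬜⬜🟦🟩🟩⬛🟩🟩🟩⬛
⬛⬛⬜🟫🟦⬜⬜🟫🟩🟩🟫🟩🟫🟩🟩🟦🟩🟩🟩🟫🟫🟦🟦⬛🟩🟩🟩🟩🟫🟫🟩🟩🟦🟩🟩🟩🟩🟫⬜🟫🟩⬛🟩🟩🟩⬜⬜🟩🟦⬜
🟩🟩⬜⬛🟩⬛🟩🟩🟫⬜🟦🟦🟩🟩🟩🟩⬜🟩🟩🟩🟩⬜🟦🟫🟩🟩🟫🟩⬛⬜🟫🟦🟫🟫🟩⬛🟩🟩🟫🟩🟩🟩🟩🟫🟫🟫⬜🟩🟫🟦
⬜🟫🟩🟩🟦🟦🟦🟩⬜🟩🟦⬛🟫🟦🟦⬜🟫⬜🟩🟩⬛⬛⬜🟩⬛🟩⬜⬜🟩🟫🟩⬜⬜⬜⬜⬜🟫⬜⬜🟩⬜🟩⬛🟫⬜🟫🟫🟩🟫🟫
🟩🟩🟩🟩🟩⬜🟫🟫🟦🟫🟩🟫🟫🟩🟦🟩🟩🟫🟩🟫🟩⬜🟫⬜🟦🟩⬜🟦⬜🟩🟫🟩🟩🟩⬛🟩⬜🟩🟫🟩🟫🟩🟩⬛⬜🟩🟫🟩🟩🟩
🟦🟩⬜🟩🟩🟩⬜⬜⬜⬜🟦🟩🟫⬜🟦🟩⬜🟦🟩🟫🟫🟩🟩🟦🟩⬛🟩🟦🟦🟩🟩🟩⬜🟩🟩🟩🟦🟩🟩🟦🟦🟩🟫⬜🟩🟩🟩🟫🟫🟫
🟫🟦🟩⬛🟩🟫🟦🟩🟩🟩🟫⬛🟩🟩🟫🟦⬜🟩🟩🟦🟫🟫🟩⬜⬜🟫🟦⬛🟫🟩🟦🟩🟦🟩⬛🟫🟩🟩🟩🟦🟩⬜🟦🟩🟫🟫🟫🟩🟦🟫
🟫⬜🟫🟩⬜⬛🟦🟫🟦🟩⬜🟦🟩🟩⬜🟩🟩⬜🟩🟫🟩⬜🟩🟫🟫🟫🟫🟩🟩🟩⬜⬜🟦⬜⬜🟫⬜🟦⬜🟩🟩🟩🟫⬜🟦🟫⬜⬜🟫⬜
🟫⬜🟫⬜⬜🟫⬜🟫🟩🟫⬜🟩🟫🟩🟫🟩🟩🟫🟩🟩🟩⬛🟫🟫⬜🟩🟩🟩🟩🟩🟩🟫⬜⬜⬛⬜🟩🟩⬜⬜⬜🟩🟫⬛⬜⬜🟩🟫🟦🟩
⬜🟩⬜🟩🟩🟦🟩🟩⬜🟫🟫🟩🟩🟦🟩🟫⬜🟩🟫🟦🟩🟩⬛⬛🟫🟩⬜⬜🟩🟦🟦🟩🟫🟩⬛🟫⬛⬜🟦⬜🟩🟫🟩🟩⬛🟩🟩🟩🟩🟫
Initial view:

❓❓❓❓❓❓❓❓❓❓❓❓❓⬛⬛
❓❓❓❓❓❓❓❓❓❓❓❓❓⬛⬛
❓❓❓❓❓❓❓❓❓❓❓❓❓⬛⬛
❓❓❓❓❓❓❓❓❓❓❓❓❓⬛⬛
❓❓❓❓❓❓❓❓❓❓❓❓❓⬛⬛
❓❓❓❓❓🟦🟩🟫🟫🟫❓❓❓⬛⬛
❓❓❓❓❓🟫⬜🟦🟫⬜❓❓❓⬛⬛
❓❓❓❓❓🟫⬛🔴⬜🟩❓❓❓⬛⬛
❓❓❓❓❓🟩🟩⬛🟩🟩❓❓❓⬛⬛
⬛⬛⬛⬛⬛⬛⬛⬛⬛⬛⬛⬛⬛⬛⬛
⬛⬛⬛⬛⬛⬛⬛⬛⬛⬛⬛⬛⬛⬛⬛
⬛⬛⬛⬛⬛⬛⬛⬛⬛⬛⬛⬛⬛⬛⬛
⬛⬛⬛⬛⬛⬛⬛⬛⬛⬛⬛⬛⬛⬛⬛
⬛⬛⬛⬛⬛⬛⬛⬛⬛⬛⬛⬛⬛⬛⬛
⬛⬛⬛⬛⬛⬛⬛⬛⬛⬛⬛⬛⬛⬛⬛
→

❓❓❓❓❓❓❓❓❓❓❓❓⬛⬛⬛
❓❓❓❓❓❓❓❓❓❓❓❓⬛⬛⬛
❓❓❓❓❓❓❓❓❓❓❓❓⬛⬛⬛
❓❓❓❓❓❓❓❓❓❓❓❓⬛⬛⬛
❓❓❓❓❓❓❓❓❓❓❓❓⬛⬛⬛
❓❓❓❓🟦🟩🟫🟫🟫🟩❓❓⬛⬛⬛
❓❓❓❓🟫⬜🟦🟫⬜⬜❓❓⬛⬛⬛
❓❓❓❓🟫⬛⬜🔴🟩🟫❓❓⬛⬛⬛
❓❓❓❓🟩🟩⬛🟩🟩🟩❓❓⬛⬛⬛
⬛⬛⬛⬛⬛⬛⬛⬛⬛⬛⬛⬛⬛⬛⬛
⬛⬛⬛⬛⬛⬛⬛⬛⬛⬛⬛⬛⬛⬛⬛
⬛⬛⬛⬛⬛⬛⬛⬛⬛⬛⬛⬛⬛⬛⬛
⬛⬛⬛⬛⬛⬛⬛⬛⬛⬛⬛⬛⬛⬛⬛
⬛⬛⬛⬛⬛⬛⬛⬛⬛⬛⬛⬛⬛⬛⬛
⬛⬛⬛⬛⬛⬛⬛⬛⬛⬛⬛⬛⬛⬛⬛

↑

❓❓❓❓❓❓❓❓❓❓❓❓⬛⬛⬛
❓❓❓❓❓❓❓❓❓❓❓❓⬛⬛⬛
❓❓❓❓❓❓❓❓❓❓❓❓⬛⬛⬛
❓❓❓❓❓❓❓❓❓❓❓❓⬛⬛⬛
❓❓❓❓❓❓❓❓❓❓❓❓⬛⬛⬛
❓❓❓❓❓⬜🟩🟩🟩🟫❓❓⬛⬛⬛
❓❓❓❓🟦🟩🟫🟫🟫🟩❓❓⬛⬛⬛
❓❓❓❓🟫⬜🟦🔴⬜⬜❓❓⬛⬛⬛
❓❓❓❓🟫⬛⬜⬜🟩🟫❓❓⬛⬛⬛
❓❓❓❓🟩🟩⬛🟩🟩🟩❓❓⬛⬛⬛
⬛⬛⬛⬛⬛⬛⬛⬛⬛⬛⬛⬛⬛⬛⬛
⬛⬛⬛⬛⬛⬛⬛⬛⬛⬛⬛⬛⬛⬛⬛
⬛⬛⬛⬛⬛⬛⬛⬛⬛⬛⬛⬛⬛⬛⬛
⬛⬛⬛⬛⬛⬛⬛⬛⬛⬛⬛⬛⬛⬛⬛
⬛⬛⬛⬛⬛⬛⬛⬛⬛⬛⬛⬛⬛⬛⬛

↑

❓❓❓❓❓❓❓❓❓❓❓❓⬛⬛⬛
❓❓❓❓❓❓❓❓❓❓❓❓⬛⬛⬛
❓❓❓❓❓❓❓❓❓❓❓❓⬛⬛⬛
❓❓❓❓❓❓❓❓❓❓❓❓⬛⬛⬛
❓❓❓❓❓❓❓❓❓❓❓❓⬛⬛⬛
❓❓❓❓❓⬛⬜🟩🟫🟩❓❓⬛⬛⬛
❓❓❓❓❓⬜🟩🟩🟩🟫❓❓⬛⬛⬛
❓❓❓❓🟦🟩🟫🔴🟫🟩❓❓⬛⬛⬛
❓❓❓❓🟫⬜🟦🟫⬜⬜❓❓⬛⬛⬛
❓❓❓❓🟫⬛⬜⬜🟩🟫❓❓⬛⬛⬛
❓❓❓❓🟩🟩⬛🟩🟩🟩❓❓⬛⬛⬛
⬛⬛⬛⬛⬛⬛⬛⬛⬛⬛⬛⬛⬛⬛⬛
⬛⬛⬛⬛⬛⬛⬛⬛⬛⬛⬛⬛⬛⬛⬛
⬛⬛⬛⬛⬛⬛⬛⬛⬛⬛⬛⬛⬛⬛⬛
⬛⬛⬛⬛⬛⬛⬛⬛⬛⬛⬛⬛⬛⬛⬛

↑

❓❓❓❓❓❓❓❓❓❓❓❓⬛⬛⬛
❓❓❓❓❓❓❓❓❓❓❓❓⬛⬛⬛
❓❓❓❓❓❓❓❓❓❓❓❓⬛⬛⬛
❓❓❓❓❓❓❓❓❓❓❓❓⬛⬛⬛
❓❓❓❓❓❓❓❓❓❓❓❓⬛⬛⬛
❓❓❓❓❓🟫⬜🟫🟫🟩❓❓⬛⬛⬛
❓❓❓❓❓⬛⬜🟩🟫🟩❓❓⬛⬛⬛
❓❓❓❓❓⬜🟩🔴🟩🟫❓❓⬛⬛⬛
❓❓❓❓🟦🟩🟫🟫🟫🟩❓❓⬛⬛⬛
❓❓❓❓🟫⬜🟦🟫⬜⬜❓❓⬛⬛⬛
❓❓❓❓🟫⬛⬜⬜🟩🟫❓❓⬛⬛⬛
❓❓❓❓🟩🟩⬛🟩🟩🟩❓❓⬛⬛⬛
⬛⬛⬛⬛⬛⬛⬛⬛⬛⬛⬛⬛⬛⬛⬛
⬛⬛⬛⬛⬛⬛⬛⬛⬛⬛⬛⬛⬛⬛⬛
⬛⬛⬛⬛⬛⬛⬛⬛⬛⬛⬛⬛⬛⬛⬛

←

❓❓❓❓❓❓❓❓❓❓❓❓❓⬛⬛
❓❓❓❓❓❓❓❓❓❓❓❓❓⬛⬛
❓❓❓❓❓❓❓❓❓❓❓❓❓⬛⬛
❓❓❓❓❓❓❓❓❓❓❓❓❓⬛⬛
❓❓❓❓❓❓❓❓❓❓❓❓❓⬛⬛
❓❓❓❓❓⬛🟫⬜🟫🟫🟩❓❓⬛⬛
❓❓❓❓❓🟩⬛⬜🟩🟫🟩❓❓⬛⬛
❓❓❓❓❓🟫⬜🔴🟩🟩🟫❓❓⬛⬛
❓❓❓❓❓🟦🟩🟫🟫🟫🟩❓❓⬛⬛
❓❓❓❓❓🟫⬜🟦🟫⬜⬜❓❓⬛⬛
❓❓❓❓❓🟫⬛⬜⬜🟩🟫❓❓⬛⬛
❓❓❓❓❓🟩🟩⬛🟩🟩🟩❓❓⬛⬛
⬛⬛⬛⬛⬛⬛⬛⬛⬛⬛⬛⬛⬛⬛⬛
⬛⬛⬛⬛⬛⬛⬛⬛⬛⬛⬛⬛⬛⬛⬛
⬛⬛⬛⬛⬛⬛⬛⬛⬛⬛⬛⬛⬛⬛⬛

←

❓❓❓❓❓❓❓❓❓❓❓❓❓❓⬛
❓❓❓❓❓❓❓❓❓❓❓❓❓❓⬛
❓❓❓❓❓❓❓❓❓❓❓❓❓❓⬛
❓❓❓❓❓❓❓❓❓❓❓❓❓❓⬛
❓❓❓❓❓❓❓❓❓❓❓❓❓❓⬛
❓❓❓❓❓🟩⬛🟫⬜🟫🟫🟩❓❓⬛
❓❓❓❓❓🟩🟩⬛⬜🟩🟫🟩❓❓⬛
❓❓❓❓❓🟩🟫🔴🟩🟩🟩🟫❓❓⬛
❓❓❓❓❓⬜🟦🟩🟫🟫🟫🟩❓❓⬛
❓❓❓❓❓🟩🟫⬜🟦🟫⬜⬜❓❓⬛
❓❓❓❓❓❓🟫⬛⬜⬜🟩🟫❓❓⬛
❓❓❓❓❓❓🟩🟩⬛🟩🟩🟩❓❓⬛
⬛⬛⬛⬛⬛⬛⬛⬛⬛⬛⬛⬛⬛⬛⬛
⬛⬛⬛⬛⬛⬛⬛⬛⬛⬛⬛⬛⬛⬛⬛
⬛⬛⬛⬛⬛⬛⬛⬛⬛⬛⬛⬛⬛⬛⬛

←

❓❓❓❓❓❓❓❓❓❓❓❓❓❓❓
❓❓❓❓❓❓❓❓❓❓❓❓❓❓❓
❓❓❓❓❓❓❓❓❓❓❓❓❓❓❓
❓❓❓❓❓❓❓❓❓❓❓❓❓❓❓
❓❓❓❓❓❓❓❓❓❓❓❓❓❓❓
❓❓❓❓❓⬜🟩⬛🟫⬜🟫🟫🟩❓❓
❓❓❓❓❓🟫🟩🟩⬛⬜🟩🟫🟩❓❓
❓❓❓❓❓🟦🟩🔴⬜🟩🟩🟩🟫❓❓
❓❓❓❓❓🟩⬜🟦🟩🟫🟫🟫🟩❓❓
❓❓❓❓❓🟩🟩🟫⬜🟦🟫⬜⬜❓❓
❓❓❓❓❓❓❓🟫⬛⬜⬜🟩🟫❓❓
❓❓❓❓❓❓❓🟩🟩⬛🟩🟩🟩❓❓
⬛⬛⬛⬛⬛⬛⬛⬛⬛⬛⬛⬛⬛⬛⬛
⬛⬛⬛⬛⬛⬛⬛⬛⬛⬛⬛⬛⬛⬛⬛
⬛⬛⬛⬛⬛⬛⬛⬛⬛⬛⬛⬛⬛⬛⬛

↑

❓❓❓❓❓❓❓❓❓❓❓❓❓❓❓
❓❓❓❓❓❓❓❓❓❓❓❓❓❓❓
❓❓❓❓❓❓❓❓❓❓❓❓❓❓❓
❓❓❓❓❓❓❓❓❓❓❓❓❓❓❓
❓❓❓❓❓❓❓❓❓❓❓❓❓❓❓
❓❓❓❓❓🟩🟩🟩🟫🟫❓❓❓❓❓
❓❓❓❓❓⬜🟩⬛🟫⬜🟫🟫🟩❓❓
❓❓❓❓❓🟫🟩🔴⬛⬜🟩🟫🟩❓❓
❓❓❓❓❓🟦🟩🟫⬜🟩🟩🟩🟫❓❓
❓❓❓❓❓🟩⬜🟦🟩🟫🟫🟫🟩❓❓
❓❓❓❓❓🟩🟩🟫⬜🟦🟫⬜⬜❓❓
❓❓❓❓❓❓❓🟫⬛⬜⬜🟩🟫❓❓
❓❓❓❓❓❓❓🟩🟩⬛🟩🟩🟩❓❓
⬛⬛⬛⬛⬛⬛⬛⬛⬛⬛⬛⬛⬛⬛⬛
⬛⬛⬛⬛⬛⬛⬛⬛⬛⬛⬛⬛⬛⬛⬛

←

❓❓❓❓❓❓❓❓❓❓❓❓❓❓❓
❓❓❓❓❓❓❓❓❓❓❓❓❓❓❓
❓❓❓❓❓❓❓❓❓❓❓❓❓❓❓
❓❓❓❓❓❓❓❓❓❓❓❓❓❓❓
❓❓❓❓❓❓❓❓❓❓❓❓❓❓❓
❓❓❓❓❓🟩🟩🟩🟩🟫🟫❓❓❓❓
❓❓❓❓❓🟩⬜🟩⬛🟫⬜🟫🟫🟩❓
❓❓❓❓❓🟩🟫🔴🟩⬛⬜🟩🟫🟩❓
❓❓❓❓❓🟦🟦🟩🟫⬜🟩🟩🟩🟫❓
❓❓❓❓❓🟦🟩⬜🟦🟩🟫🟫🟫🟩❓
❓❓❓❓❓❓🟩🟩🟫⬜🟦🟫⬜⬜❓
❓❓❓❓❓❓❓❓🟫⬛⬜⬜🟩🟫❓
❓❓❓❓❓❓❓❓🟩🟩⬛🟩🟩🟩❓
⬛⬛⬛⬛⬛⬛⬛⬛⬛⬛⬛⬛⬛⬛⬛
⬛⬛⬛⬛⬛⬛⬛⬛⬛⬛⬛⬛⬛⬛⬛

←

❓❓❓❓❓❓❓❓❓❓❓❓❓❓❓
❓❓❓❓❓❓❓❓❓❓❓❓❓❓❓
❓❓❓❓❓❓❓❓❓❓❓❓❓❓❓
❓❓❓❓❓❓❓❓❓❓❓❓❓❓❓
❓❓❓❓❓❓❓❓❓❓❓❓❓❓❓
❓❓❓❓❓🟫🟩🟩🟩🟩🟫🟫❓❓❓
❓❓❓❓❓⬜🟩⬜🟩⬛🟫⬜🟫🟫🟩
❓❓❓❓❓🟫🟩🔴🟩🟩⬛⬜🟩🟫🟩
❓❓❓❓❓🟩🟦🟦🟩🟫⬜🟩🟩🟩🟫
❓❓❓❓❓🟩🟦🟩⬜🟦🟩🟫🟫🟫🟩
❓❓❓❓❓❓❓🟩🟩🟫⬜🟦🟫⬜⬜
❓❓❓❓❓❓❓❓❓🟫⬛⬜⬜🟩🟫
❓❓❓❓❓❓❓❓❓🟩🟩⬛🟩🟩🟩
⬛⬛⬛⬛⬛⬛⬛⬛⬛⬛⬛⬛⬛⬛⬛
⬛⬛⬛⬛⬛⬛⬛⬛⬛⬛⬛⬛⬛⬛⬛

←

❓❓❓❓❓❓❓❓❓❓❓❓❓❓❓
❓❓❓❓❓❓❓❓❓❓❓❓❓❓❓
❓❓❓❓❓❓❓❓❓❓❓❓❓❓❓
❓❓❓❓❓❓❓❓❓❓❓❓❓❓❓
❓❓❓❓❓❓❓❓❓❓❓❓❓❓❓
❓❓❓❓❓🟩🟫🟩🟩🟩🟩🟫🟫❓❓
❓❓❓❓❓⬜⬜🟩⬜🟩⬛🟫⬜🟫🟫
❓❓❓❓❓🟩🟫🔴🟫🟩🟩⬛⬜🟩🟫
❓❓❓❓❓🟩🟩🟦🟦🟩🟫⬜🟩🟩🟩
❓❓❓❓❓🟩🟩🟦🟩⬜🟦🟩🟫🟫🟫
❓❓❓❓❓❓❓❓🟩🟩🟫⬜🟦🟫⬜
❓❓❓❓❓❓❓❓❓❓🟫⬛⬜⬜🟩
❓❓❓❓❓❓❓❓❓❓🟩🟩⬛🟩🟩
⬛⬛⬛⬛⬛⬛⬛⬛⬛⬛⬛⬛⬛⬛⬛
⬛⬛⬛⬛⬛⬛⬛⬛⬛⬛⬛⬛⬛⬛⬛

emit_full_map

🟩🟫🟩🟩🟩🟩🟫🟫❓❓❓
⬜⬜🟩⬜🟩⬛🟫⬜🟫🟫🟩
🟩🟫🔴🟫🟩🟩⬛⬜🟩🟫🟩
🟩🟩🟦🟦🟩🟫⬜🟩🟩🟩🟫
🟩🟩🟦🟩⬜🟦🟩🟫🟫🟫🟩
❓❓❓🟩🟩🟫⬜🟦🟫⬜⬜
❓❓❓❓❓🟫⬛⬜⬜🟩🟫
❓❓❓❓❓🟩🟩⬛🟩🟩🟩

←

❓❓❓❓❓❓❓❓❓❓❓❓❓❓❓
❓❓❓❓❓❓❓❓❓❓❓❓❓❓❓
❓❓❓❓❓❓❓❓❓❓❓❓❓❓❓
❓❓❓❓❓❓❓❓❓❓❓❓❓❓❓
❓❓❓❓❓❓❓❓❓❓❓❓❓❓❓
❓❓❓❓❓🟩🟩🟫🟩🟩🟩🟩🟫🟫❓
❓❓❓❓❓🟫⬜⬜🟩⬜🟩⬛🟫⬜🟫
❓❓❓❓❓⬜🟩🔴🟩🟫🟩🟩⬛⬜🟩
❓❓❓❓❓🟦🟩🟩🟦🟦🟩🟫⬜🟩🟩
❓❓❓❓❓🟩🟩🟩🟦🟩⬜🟦🟩🟫🟫
❓❓❓❓❓❓❓❓❓🟩🟩🟫⬜🟦🟫
❓❓❓❓❓❓❓❓❓❓❓🟫⬛⬜⬜
❓❓❓❓❓❓❓❓❓❓❓🟩🟩⬛🟩
⬛⬛⬛⬛⬛⬛⬛⬛⬛⬛⬛⬛⬛⬛⬛
⬛⬛⬛⬛⬛⬛⬛⬛⬛⬛⬛⬛⬛⬛⬛

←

❓❓❓❓❓❓❓❓❓❓❓❓❓❓❓
❓❓❓❓❓❓❓❓❓❓❓❓❓❓❓
❓❓❓❓❓❓❓❓❓❓❓❓❓❓❓
❓❓❓❓❓❓❓❓❓❓❓❓❓❓❓
❓❓❓❓❓❓❓❓❓❓❓❓❓❓❓
❓❓❓❓❓⬛🟩🟩🟫🟩🟩🟩🟩🟫🟫
❓❓❓❓❓⬜🟫⬜⬜🟩⬜🟩⬛🟫⬜
❓❓❓❓❓🟩⬜🔴🟫🟩🟫🟩🟩⬛⬜
❓❓❓❓❓🟩🟦🟩🟩🟦🟦🟩🟫⬜🟩
❓❓❓❓❓🟫🟩🟩🟩🟦🟩⬜🟦🟩🟫
❓❓❓❓❓❓❓❓❓❓🟩🟩🟫⬜🟦
❓❓❓❓❓❓❓❓❓❓❓❓🟫⬛⬜
❓❓❓❓❓❓❓❓❓❓❓❓🟩🟩⬛
⬛⬛⬛⬛⬛⬛⬛⬛⬛⬛⬛⬛⬛⬛⬛
⬛⬛⬛⬛⬛⬛⬛⬛⬛⬛⬛⬛⬛⬛⬛

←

❓❓❓❓❓❓❓❓❓❓❓❓❓❓❓
❓❓❓❓❓❓❓❓❓❓❓❓❓❓❓
❓❓❓❓❓❓❓❓❓❓❓❓❓❓❓
❓❓❓❓❓❓❓❓❓❓❓❓❓❓❓
❓❓❓❓❓❓❓❓❓❓❓❓❓❓❓
❓❓❓❓❓🟩⬛🟩🟩🟫🟩🟩🟩🟩🟫
❓❓❓❓❓⬜⬜🟫⬜⬜🟩⬜🟩⬛🟫
❓❓❓❓❓⬛🟩🔴🟩🟫🟩🟫🟩🟩⬛
❓❓❓❓❓🟩🟩🟦🟩🟩🟦🟦🟩🟫⬜
❓❓❓❓❓⬛🟫🟩🟩🟩🟦🟩⬜🟦🟩
❓❓❓❓❓❓❓❓❓❓❓🟩🟩🟫⬜
❓❓❓❓❓❓❓❓❓❓❓❓❓🟫⬛
❓❓❓❓❓❓❓❓❓❓❓❓❓🟩🟩
⬛⬛⬛⬛⬛⬛⬛⬛⬛⬛⬛⬛⬛⬛⬛
⬛⬛⬛⬛⬛⬛⬛⬛⬛⬛⬛⬛⬛⬛⬛

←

❓❓❓❓❓❓❓❓❓❓❓❓❓❓❓
❓❓❓❓❓❓❓❓❓❓❓❓❓❓❓
❓❓❓❓❓❓❓❓❓❓❓❓❓❓❓
❓❓❓❓❓❓❓❓❓❓❓❓❓❓❓
❓❓❓❓❓❓❓❓❓❓❓❓❓❓❓
❓❓❓❓❓🟫🟩⬛🟩🟩🟫🟩🟩🟩🟩
❓❓❓❓❓⬜⬜⬜🟫⬜⬜🟩⬜🟩⬛
❓❓❓❓❓🟩⬛🔴⬜🟩🟫🟩🟫🟩🟩
❓❓❓❓❓🟩🟩🟩🟦🟩🟩🟦🟦🟩🟫
❓❓❓❓❓🟩⬛🟫🟩🟩🟩🟦🟩⬜🟦
❓❓❓❓❓❓❓❓❓❓❓❓🟩🟩🟫
❓❓❓❓❓❓❓❓❓❓❓❓❓❓🟫
❓❓❓❓❓❓❓❓❓❓❓❓❓❓🟩
⬛⬛⬛⬛⬛⬛⬛⬛⬛⬛⬛⬛⬛⬛⬛
⬛⬛⬛⬛⬛⬛⬛⬛⬛⬛⬛⬛⬛⬛⬛

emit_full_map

🟫🟩⬛🟩🟩🟫🟩🟩🟩🟩🟫🟫❓❓❓
⬜⬜⬜🟫⬜⬜🟩⬜🟩⬛🟫⬜🟫🟫🟩
🟩⬛🔴⬜🟩🟫🟩🟫🟩🟩⬛⬜🟩🟫🟩
🟩🟩🟩🟦🟩🟩🟦🟦🟩🟫⬜🟩🟩🟩🟫
🟩⬛🟫🟩🟩🟩🟦🟩⬜🟦🟩🟫🟫🟫🟩
❓❓❓❓❓❓❓🟩🟩🟫⬜🟦🟫⬜⬜
❓❓❓❓❓❓❓❓❓🟫⬛⬜⬜🟩🟫
❓❓❓❓❓❓❓❓❓🟩🟩⬛🟩🟩🟩
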